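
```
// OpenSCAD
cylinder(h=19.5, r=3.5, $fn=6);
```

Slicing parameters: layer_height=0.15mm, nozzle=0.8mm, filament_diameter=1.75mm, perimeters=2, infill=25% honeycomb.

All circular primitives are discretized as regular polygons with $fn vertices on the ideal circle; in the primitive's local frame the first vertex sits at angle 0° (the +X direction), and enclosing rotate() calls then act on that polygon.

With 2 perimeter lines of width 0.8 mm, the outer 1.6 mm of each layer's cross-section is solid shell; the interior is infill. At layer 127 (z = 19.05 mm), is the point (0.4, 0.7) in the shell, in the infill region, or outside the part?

At z = 19.05 mm: the cylinder: section is a regular 6-gon, circumradius r=3.5. Overall, the cross-section is a single solid region. The nearest boundary edge runs (1.75, 3.03)→(-1.75, 3.03); distance from the point to it = 2.33 mm. The point is inside the cross-section and 2.33 mm from the nearest boundary — more than the 1.6 mm shell width (2 × 0.8), so it's in the infill interior.

infill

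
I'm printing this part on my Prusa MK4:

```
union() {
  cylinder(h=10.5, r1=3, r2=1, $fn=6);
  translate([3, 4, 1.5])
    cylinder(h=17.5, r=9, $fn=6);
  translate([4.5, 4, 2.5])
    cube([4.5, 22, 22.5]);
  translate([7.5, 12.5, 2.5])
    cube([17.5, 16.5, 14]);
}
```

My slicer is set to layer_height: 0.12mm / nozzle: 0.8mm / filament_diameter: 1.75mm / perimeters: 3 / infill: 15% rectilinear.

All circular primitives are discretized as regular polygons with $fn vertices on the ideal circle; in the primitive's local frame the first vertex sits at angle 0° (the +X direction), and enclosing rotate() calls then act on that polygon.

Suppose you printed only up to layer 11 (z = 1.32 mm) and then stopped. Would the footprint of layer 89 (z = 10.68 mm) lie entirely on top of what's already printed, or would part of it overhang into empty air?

part overhangs

Compare the two slices. At z = 1.32: the cone (r1=3→r2=1) has section circumradius 2.749 here — a regular 6-gon (area = (6/2)·2.749²·sin(360°/6) = 19.63 mm²); the cylinder at (3, 4) is absent (z outside [1.5, 19]); the cube at (4.5, 4) is not intersected at this z (z outside [2.5, 25]); the cube at (7.5, 12.5) is absent (z outside [2.5, 16.5]); Combining (union): only the cone is present, so the union is just that shape — area = 19.63 mm². At z = 10.68: the cone is not intersected at this z (z outside [0, 10.5]); the r=9 cylinder at (3, 4) contributes a regular 6-gon of circumradius 9 (area = (6/2)·9.000²·sin(360°/6) = 210.44 mm²); the 4.5×22 cube at (4.5, 4) contributes its full rectangle (area 99.00 mm²); the cube at (7.5, 12.5) is present — its section is the full 17.5×16.5 rectangle (area 288.75 mm²); Taking the union: the regions partially overlap — summed areas 598.19 mm² minus the doubly-counted overlap 53.38 mm² gives 544.82 mm² — area = 544.82 mm². Checking containment: at z = 10.68 the cross-section extends beyond the z = 1.32 cross-section by about 525.19 mm².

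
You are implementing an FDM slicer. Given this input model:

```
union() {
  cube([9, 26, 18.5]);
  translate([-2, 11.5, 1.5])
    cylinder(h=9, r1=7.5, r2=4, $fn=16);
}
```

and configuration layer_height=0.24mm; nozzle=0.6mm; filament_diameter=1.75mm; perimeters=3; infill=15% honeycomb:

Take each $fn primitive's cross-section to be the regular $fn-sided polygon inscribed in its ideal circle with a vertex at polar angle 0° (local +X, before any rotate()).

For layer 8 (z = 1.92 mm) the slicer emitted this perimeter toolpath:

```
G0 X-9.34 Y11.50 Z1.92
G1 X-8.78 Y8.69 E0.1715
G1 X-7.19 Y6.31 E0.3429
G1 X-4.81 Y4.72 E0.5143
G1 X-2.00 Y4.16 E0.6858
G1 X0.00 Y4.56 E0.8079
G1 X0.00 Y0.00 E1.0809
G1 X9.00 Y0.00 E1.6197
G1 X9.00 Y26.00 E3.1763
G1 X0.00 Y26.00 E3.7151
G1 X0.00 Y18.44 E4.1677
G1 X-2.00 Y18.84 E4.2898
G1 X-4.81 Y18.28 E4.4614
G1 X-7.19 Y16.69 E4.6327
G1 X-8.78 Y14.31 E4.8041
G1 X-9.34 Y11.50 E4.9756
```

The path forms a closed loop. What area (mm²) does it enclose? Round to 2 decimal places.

Apply the shoelace formula to the sequence of (X, Y) vertices; enclosed area = 345.02 mm².

345.02 mm²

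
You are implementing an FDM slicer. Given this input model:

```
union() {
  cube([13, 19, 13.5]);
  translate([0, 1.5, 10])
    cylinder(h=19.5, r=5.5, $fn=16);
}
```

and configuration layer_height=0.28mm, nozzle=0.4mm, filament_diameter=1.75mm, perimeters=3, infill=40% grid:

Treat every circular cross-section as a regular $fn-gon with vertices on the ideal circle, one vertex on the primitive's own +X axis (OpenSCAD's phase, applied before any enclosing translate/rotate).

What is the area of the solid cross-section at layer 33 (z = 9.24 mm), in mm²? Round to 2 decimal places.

247.00 mm²

At z = 9.24 mm: the cube (footprint 13×19) is included at this height (area 247.00 mm²); the cylinder at (0, 1.5) is not intersected at this z (z outside [10, 29.5]); Taking the union: only the 13×19 cube is present, so the union is just that shape — area = 247.00 mm². Overall, the cross-section is a single solid region. Net area = 247.00 mm².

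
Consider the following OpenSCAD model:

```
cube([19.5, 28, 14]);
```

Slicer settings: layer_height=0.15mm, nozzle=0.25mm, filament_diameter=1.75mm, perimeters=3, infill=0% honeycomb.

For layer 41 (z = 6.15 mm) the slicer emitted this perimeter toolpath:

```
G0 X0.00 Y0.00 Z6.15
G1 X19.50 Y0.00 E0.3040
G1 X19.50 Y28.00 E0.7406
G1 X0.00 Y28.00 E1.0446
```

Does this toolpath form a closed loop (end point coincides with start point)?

Start point (G0): (0.00, 0.00). End point (last G1): the path does not return to the start — open.

no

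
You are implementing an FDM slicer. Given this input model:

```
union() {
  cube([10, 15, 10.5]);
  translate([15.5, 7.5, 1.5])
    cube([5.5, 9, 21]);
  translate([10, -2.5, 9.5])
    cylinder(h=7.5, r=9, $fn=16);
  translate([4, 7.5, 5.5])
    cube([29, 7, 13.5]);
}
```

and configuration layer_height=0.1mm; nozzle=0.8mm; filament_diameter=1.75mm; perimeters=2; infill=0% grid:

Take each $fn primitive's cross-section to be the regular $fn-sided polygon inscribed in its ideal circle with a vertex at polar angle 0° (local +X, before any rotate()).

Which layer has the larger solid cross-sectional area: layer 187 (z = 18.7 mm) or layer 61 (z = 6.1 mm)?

layer 61 (z = 6.1 mm)

Layer 187 (z = 18.7): the cube is absent (z outside [0, 10.5]); the cube at (15.5, 7.5) (footprint 5.5×9) is included at this height (area 49.50 mm²); the cylinder at (10, -2.5) does not reach this height (z outside [9.5, 17]); the cube at (4, 7.5) is present — its section is the full 29×7 rectangle (area 203.00 mm²); Taking the union: the regions partially overlap — summed areas 252.50 mm² minus the doubly-counted overlap 38.50 mm² gives 214.00 mm² — area = 214.00 mm². So its area = 214.00 mm². Layer 61 (z = 6.1): the cube is present — its section is the full 10×15 rectangle (area 150.00 mm²); the cube at (15.5, 7.5) is present — its section is the full 5.5×9 rectangle (area 49.50 mm²); the cylinder at (10, -2.5) is absent (z outside [9.5, 17]); the cube at (4, 7.5) is present — its section is the full 29×7 rectangle (area 203.00 mm²); Taking the union: the regions partially overlap — summed areas 402.50 mm² minus the doubly-counted overlap 80.50 mm² gives 322.00 mm² — area = 322.00 mm². So its area = 322.00 mm². Layer 61 is larger (322.00 vs 214.00 mm²).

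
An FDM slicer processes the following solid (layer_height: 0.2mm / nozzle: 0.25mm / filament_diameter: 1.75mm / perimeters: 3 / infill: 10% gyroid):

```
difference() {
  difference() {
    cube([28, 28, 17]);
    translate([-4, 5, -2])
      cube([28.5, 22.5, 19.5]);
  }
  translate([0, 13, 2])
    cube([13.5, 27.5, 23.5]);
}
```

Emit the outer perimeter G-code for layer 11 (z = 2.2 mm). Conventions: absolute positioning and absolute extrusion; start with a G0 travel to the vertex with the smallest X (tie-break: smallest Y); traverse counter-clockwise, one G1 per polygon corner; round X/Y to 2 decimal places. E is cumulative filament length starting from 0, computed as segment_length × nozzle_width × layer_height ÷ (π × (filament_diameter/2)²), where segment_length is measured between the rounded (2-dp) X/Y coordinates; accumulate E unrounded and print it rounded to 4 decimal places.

G0 X0.00 Y0.00 Z2.20
G1 X28.00 Y0.00 E0.5821
G1 X28.00 Y28.00 E1.1641
G1 X13.50 Y28.00 E1.4655
G1 X13.50 Y27.50 E1.4759
G1 X24.50 Y27.50 E1.7046
G1 X24.50 Y5.00 E2.1723
G1 X0.00 Y5.00 E2.6816
G1 X0.00 Y0.00 E2.7855

At z = 2.2 mm: the cube (footprint 28×28) is included at this height; the cube at (-4, 5) is present — its section is the full 28.5×22.5 rectangle; After the difference (first − rest): starting from the 28×28 cube, the 28.5×22.5 cube at (-4, 5) partially overlaps it — only the 551.25 mm² overlap (of its 641.25 mm²) is removed, clipping the outline — 1 connected region; the cube at (0, 13) (footprint 13.5×27.5) is included at this height; Subtracting the remaining from the first: starting from the result so far, the 13.5×27.5 cube at (0, 13) partially overlaps it — only the 6.75 mm² overlap (of its 371.25 mm²) is removed, clipping the outline — 1 connected region. The outline is a single polygon with 8 vertices. Extrusion per mm of travel: 0.25 × 0.2 / (π × 0.875²) = 0.020788. Accumulating E over each segment gives final E = 2.7855.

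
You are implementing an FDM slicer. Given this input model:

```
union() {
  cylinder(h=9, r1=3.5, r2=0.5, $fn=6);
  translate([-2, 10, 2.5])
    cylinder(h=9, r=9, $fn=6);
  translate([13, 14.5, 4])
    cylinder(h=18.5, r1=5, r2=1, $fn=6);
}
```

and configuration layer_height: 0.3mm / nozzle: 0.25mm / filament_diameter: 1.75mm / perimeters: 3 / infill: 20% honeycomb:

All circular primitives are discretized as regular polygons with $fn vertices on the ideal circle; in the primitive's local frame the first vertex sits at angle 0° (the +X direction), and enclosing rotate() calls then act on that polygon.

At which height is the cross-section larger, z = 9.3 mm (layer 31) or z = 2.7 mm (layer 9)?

Layer 31 (z = 9.3): the cone is absent (z outside [0, 9]); the r=9 cylinder at (-2, 10) gives a regular 6-gon of circumradius 9 (constant along its height) (area = (6/2)·9.000²·sin(360°/6) = 210.44 mm²); the cone at (13, 14.5) contributes a regular 6-gon of circumradius 3.854 (interpolated between r1=5 and r2=1 at t=0.286) (area = (6/2)·3.854²·sin(360°/6) = 38.59 mm²); Combining (union): the 2 present regions are separate (no shared area or edge), so areas and boundary lengths simply add and each stays a separate island — area = 249.04 mm². So its area = 249.04 mm². Layer 9 (z = 2.7): the cone: at t=0.300 of its height the radius interpolates to r₁+(r₂−r₁)t = 2.600, giving a regular 6-gon of that circumradius (area = (6/2)·2.600²·sin(360°/6) = 17.56 mm²); the cylinder at (-2, 10): section is a regular 6-gon, circumradius r=9 (area = (6/2)·9.000²·sin(360°/6) = 210.44 mm²); the cone at (13, 14.5) is not intersected at this z (z outside [4, 22.5]); Combining (union): the regions partially overlap — summed areas 228.01 mm² minus the doubly-counted overlap 0.12 mm² gives 227.89 mm² — area = 227.89 mm². So its area = 227.89 mm². Layer 31 is larger (249.04 vs 227.89 mm²).

layer 31 (z = 9.3 mm)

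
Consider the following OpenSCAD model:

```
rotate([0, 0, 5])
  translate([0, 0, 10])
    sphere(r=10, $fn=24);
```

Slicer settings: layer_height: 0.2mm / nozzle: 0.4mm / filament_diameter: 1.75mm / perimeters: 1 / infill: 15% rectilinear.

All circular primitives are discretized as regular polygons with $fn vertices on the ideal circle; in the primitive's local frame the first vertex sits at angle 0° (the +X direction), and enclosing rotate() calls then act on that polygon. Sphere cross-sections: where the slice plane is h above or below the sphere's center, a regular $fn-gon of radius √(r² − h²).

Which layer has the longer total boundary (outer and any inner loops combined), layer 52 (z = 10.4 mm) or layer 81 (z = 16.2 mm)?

Layer 52 (z = 10.4): the r=10 sphere slices to a regular 24-gon of circumradius 9.992 (√(r²−h²) with h=0.4 from center) (perimeter = 2·24·9.992·sin(180°/24) = 62.60 mm); (whole slice rotated 5° about Z — lengths, areas and connectivity unchanged). So its perimeter = 62.60 mm. Layer 81 (z = 16.2): the sphere: section is a regular 24-gon, circumradius = √(r²−h²) = √(10²−6.2²) = 7.846 (perimeter = 2·24·7.846·sin(180°/24) = 49.16 mm); (rotated 5° about Z; rotation is an isometry so areas/perimeters/island counts are preserved). So its perimeter = 49.16 mm. Layer 52 is larger (62.60 vs 49.16 mm).

layer 52 (z = 10.4 mm)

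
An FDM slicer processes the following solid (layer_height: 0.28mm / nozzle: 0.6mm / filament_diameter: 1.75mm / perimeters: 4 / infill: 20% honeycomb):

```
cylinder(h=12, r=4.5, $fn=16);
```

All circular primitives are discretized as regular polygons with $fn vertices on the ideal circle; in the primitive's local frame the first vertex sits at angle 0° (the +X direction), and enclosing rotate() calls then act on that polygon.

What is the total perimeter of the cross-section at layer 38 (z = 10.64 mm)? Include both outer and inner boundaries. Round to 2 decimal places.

At z = 10.64 mm: the r=4.5 cylinder contributes a regular 16-gon of circumradius 4.5 (perimeter = 2·16·4.500·sin(180°/16) = 28.09 mm). Overall, the cross-section is a single solid region. Total boundary length (outer) = 28.09 mm.

28.09 mm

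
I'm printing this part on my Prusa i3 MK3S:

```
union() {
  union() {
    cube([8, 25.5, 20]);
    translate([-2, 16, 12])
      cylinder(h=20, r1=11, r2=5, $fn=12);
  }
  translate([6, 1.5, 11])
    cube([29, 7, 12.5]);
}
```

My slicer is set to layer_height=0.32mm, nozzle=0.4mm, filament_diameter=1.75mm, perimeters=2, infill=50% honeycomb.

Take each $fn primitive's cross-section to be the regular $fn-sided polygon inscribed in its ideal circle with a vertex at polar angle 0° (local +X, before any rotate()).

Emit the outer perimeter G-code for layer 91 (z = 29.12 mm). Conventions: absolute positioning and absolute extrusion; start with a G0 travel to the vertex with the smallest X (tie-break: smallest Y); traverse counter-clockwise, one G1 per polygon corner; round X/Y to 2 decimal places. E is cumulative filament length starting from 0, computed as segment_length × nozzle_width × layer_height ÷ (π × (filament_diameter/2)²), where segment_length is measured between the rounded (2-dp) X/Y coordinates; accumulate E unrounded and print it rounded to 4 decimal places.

G0 X-7.86 Y16.00 Z29.12
G1 X-7.08 Y13.07 E0.1614
G1 X-4.93 Y10.92 E0.3232
G1 X-2.00 Y10.14 E0.4845
G1 X0.93 Y10.92 E0.6459
G1 X3.08 Y13.07 E0.8077
G1 X3.86 Y16.00 E0.9690
G1 X3.08 Y18.93 E1.1304
G1 X0.93 Y21.08 E1.2922
G1 X-2.00 Y21.86 E1.4535
G1 X-4.93 Y21.08 E1.6149
G1 X-7.08 Y18.93 E1.7767
G1 X-7.86 Y16.00 E1.9381

At z = 29.12 mm: the cube is absent (z outside [0, 20]); the cone at (-2, 16) (r1=11→r2=5) has section circumradius 5.864 here — a regular 12-gon; Merging all regions: only the cone at (-2, 16) is present, so the union is just that shape — 1 connected region; the cube at (6, 1.5) does not reach this height (z outside [11, 23.5]); Combining (union): only the result so far is present, so the union is just that shape — 1 connected region. The outline is a single polygon with 12 vertices. Extrusion per mm of travel: 0.4 × 0.32 / (π × 0.875²) = 0.053216. Accumulating E over each segment gives final E = 1.9381.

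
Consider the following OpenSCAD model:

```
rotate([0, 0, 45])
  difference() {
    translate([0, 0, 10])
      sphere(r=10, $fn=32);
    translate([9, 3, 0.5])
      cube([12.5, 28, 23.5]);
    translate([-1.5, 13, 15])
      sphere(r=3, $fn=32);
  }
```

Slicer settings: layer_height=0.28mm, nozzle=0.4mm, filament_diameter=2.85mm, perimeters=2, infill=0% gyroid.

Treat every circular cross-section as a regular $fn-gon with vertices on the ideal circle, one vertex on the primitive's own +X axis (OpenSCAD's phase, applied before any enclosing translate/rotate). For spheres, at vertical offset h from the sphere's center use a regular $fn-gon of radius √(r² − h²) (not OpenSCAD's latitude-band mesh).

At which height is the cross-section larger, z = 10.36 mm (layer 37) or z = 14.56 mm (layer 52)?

Layer 37 (z = 10.36): the r=10 sphere slices to a regular 32-gon of circumradius 9.994 (√(r²−h²) with h=0.36 from center) (area = (32/2)·9.994²·sin(360°/32) = 311.74 mm²); the 12.5×28 cube at (9, 3) contributes its full rectangle (area 350.00 mm²); the sphere at (-1.5, 13) is not intersected at this z (|z−center|=4.640 > r=3); Subtracting the remaining from the first: starting from the r=10 sphere (311.74 mm²), the 12.5×28 cube at (9, 3) partially overlaps it — only the 0.35 mm² overlap (of its 350.00 mm²) is removed, clipping the outline — area = 311.39 mm²; (rotated 45° about Z; rotation is an isometry so areas/perimeters/island counts are preserved). So its area = 311.39 mm². Layer 52 (z = 14.56): the r=10 sphere contributes a regular 32-gon of circumradius √(10²−4.56²) = 8.900 (area = (32/2)·8.900²·sin(360°/32) = 247.24 mm²); the 12.5×28 cube at (9, 3) contributes its full rectangle (area 350.00 mm²); the r=3 sphere at (-1.5, 13) slices to a regular 32-gon of circumradius 2.968 (√(r²−h²) with h=0.44 from center) (area = (32/2)·2.968²·sin(360°/32) = 27.49 mm²); Taking the first minus the rest: starting from the r=10 sphere (247.24 mm²), the 12.5×28 cube at (9, 3) misses the remaining region (no effect); the r=3 sphere at (-1.5, 13) misses the remaining region (no effect) — area = 247.24 mm²; (rotated 45° about Z; rotation is an isometry so areas/perimeters/island counts are preserved). So its area = 247.24 mm². Layer 37 is larger (311.39 vs 247.24 mm²).

layer 37 (z = 10.36 mm)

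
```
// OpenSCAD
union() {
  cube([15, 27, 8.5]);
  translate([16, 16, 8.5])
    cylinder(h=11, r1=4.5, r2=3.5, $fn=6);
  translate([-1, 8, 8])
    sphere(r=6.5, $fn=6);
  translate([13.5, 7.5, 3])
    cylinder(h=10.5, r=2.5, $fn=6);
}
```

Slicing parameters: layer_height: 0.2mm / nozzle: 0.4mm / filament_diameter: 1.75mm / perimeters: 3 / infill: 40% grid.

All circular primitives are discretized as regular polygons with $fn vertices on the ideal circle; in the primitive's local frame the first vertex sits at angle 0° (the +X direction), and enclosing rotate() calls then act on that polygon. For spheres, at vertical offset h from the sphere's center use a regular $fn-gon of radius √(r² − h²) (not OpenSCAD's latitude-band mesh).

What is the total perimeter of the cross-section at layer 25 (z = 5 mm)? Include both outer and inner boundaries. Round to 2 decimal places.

At z = 5 mm: the 15×27 cube contributes its full rectangle (perimeter 84.00 mm); the cone at (16, 16) is not intersected at this z (z outside [8.5, 19.5]); the sphere at (-1, 8): section is a regular 6-gon, circumradius = √(r²−h²) = √(6.5²−3²) = 5.766 (perimeter = 2·6·5.766·sin(180°/6) = 34.60 mm); the r=2.5 cylinder at (13.5, 7.5) contributes a regular 6-gon of circumradius 2.5 (perimeter = 2·6·2.500·sin(180°/6) = 15.00 mm); Merging all regions: the regions partially overlap (shared area 47.71 mm²), so the edge portions inside another operand are dropped and the merged outline is re-measured after clipping — boundary = 93.85 mm. Overall, the cross-section is a single solid region. Total boundary length (outer) = 93.85 mm.

93.85 mm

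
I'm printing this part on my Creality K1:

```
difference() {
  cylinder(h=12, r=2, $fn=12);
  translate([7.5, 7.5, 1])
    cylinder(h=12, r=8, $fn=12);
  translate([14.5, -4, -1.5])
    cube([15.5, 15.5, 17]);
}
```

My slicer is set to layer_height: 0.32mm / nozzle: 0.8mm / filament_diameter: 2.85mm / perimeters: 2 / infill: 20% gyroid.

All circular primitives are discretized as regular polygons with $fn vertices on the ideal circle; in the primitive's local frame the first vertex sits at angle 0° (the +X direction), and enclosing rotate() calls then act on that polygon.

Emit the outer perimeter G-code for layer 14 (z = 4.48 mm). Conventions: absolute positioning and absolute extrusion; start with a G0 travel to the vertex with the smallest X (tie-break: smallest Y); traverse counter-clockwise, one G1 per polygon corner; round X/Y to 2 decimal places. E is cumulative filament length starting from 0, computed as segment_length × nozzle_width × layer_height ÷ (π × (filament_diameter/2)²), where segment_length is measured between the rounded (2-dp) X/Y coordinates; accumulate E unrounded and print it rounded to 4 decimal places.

At z = 4.48 mm: the cylinder: section is a regular 12-gon, circumradius r=2; the cylinder at (7.5, 7.5): section is a regular 12-gon, circumradius r=8; the cube at (14.5, -4) (footprint 15.5×15.5) is included at this height; Subtracting the remaining from the first: starting from the r=2 cylinder, the r=8 cylinder at (7.5, 7.5) misses the remaining region (no effect); the 15.5×15.5 cube at (14.5, -4) misses the remaining region (no effect) — 1 connected region. The outline is a single polygon with 12 vertices. Extrusion per mm of travel: 0.8 × 0.32 / (π × 1.425²) = 0.040129. Accumulating E over each segment gives final E = 0.4982.

G0 X-2.00 Y0.00 Z4.48
G1 X-1.73 Y-1.00 E0.0416
G1 X-1.00 Y-1.73 E0.0830
G1 X0.00 Y-2.00 E0.1246
G1 X1.00 Y-1.73 E0.1661
G1 X1.73 Y-1.00 E0.2076
G1 X2.00 Y0.00 E0.2491
G1 X1.73 Y1.00 E0.2907
G1 X1.00 Y1.73 E0.3321
G1 X0.00 Y2.00 E0.3737
G1 X-1.00 Y1.73 E0.4152
G1 X-1.73 Y1.00 E0.4567
G1 X-2.00 Y0.00 E0.4982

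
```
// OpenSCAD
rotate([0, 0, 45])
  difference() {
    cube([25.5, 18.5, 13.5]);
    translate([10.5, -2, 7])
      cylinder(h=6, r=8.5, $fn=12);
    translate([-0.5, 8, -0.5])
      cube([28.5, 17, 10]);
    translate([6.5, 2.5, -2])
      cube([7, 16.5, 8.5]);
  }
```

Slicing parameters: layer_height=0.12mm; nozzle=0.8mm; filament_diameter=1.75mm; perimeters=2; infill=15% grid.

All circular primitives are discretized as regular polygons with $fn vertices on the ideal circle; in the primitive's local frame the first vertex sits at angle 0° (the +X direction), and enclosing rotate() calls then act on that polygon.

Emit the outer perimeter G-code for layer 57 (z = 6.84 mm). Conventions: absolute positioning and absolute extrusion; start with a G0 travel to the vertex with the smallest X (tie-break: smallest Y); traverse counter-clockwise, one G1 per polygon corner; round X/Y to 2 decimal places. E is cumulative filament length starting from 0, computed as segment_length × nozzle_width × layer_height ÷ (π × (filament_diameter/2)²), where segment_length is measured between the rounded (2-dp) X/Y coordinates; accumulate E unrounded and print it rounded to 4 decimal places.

G0 X-5.66 Y5.66 Z6.84
G1 X0.00 Y0.00 E0.3195
G1 X18.03 Y18.03 E1.3372
G1 X12.37 Y23.69 E1.6566
G1 X-5.66 Y5.66 E2.6743

At z = 6.84 mm: the 25.5×18.5 cube contributes its full rectangle; the cylinder at (10.5, -2) does not reach this height (z outside [7, 13]); the cube at (-0.5, 8) (footprint 28.5×17) is included at this height; the cube at (6.5, 2.5) is not intersected at this z (z outside [-2, 6.5]); Taking the first minus the rest: starting from the 25.5×18.5 cube, the 28.5×17 cube at (-0.5, 8) partially overlaps it — only the 267.75 mm² overlap (of its 484.50 mm²) is removed, clipping the outline — 1 connected region; (whole slice rotated 45° about Z — lengths, areas and connectivity unchanged). The outline is a single polygon with 4 vertices. Extrusion per mm of travel: 0.8 × 0.12 / (π × 0.875²) = 0.039912. Accumulating E over each segment gives final E = 2.6743.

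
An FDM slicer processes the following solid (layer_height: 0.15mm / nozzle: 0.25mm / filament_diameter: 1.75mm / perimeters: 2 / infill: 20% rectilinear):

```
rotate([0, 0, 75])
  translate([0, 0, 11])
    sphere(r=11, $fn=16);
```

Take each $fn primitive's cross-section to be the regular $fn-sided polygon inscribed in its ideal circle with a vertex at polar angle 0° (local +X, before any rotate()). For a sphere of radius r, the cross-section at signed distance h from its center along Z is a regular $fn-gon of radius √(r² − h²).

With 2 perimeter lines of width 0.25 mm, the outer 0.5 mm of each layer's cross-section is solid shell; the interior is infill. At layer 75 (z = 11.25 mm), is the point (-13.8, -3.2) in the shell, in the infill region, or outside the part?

outside

At z = 11.25 mm: the sphere: section is a regular 16-gon, circumradius = √(r²−h²) = √(11²−0.25²) = 10.997; (rotated 75° about Z; rotation is an isometry so areas/perimeters/island counts are preserved). Overall, the cross-section is a single solid region. Undo the 75° rotation: the query point maps to (-6.663, 12.502) in the un-rotated model frame. The nearest boundary edge runs (-4.21, 10.16)→(-7.78, 7.78); distance from the point to it = 3.31 mm. The point is not inside any of the regions above, so it lies outside the cross-section (3.31 mm from the nearest boundary).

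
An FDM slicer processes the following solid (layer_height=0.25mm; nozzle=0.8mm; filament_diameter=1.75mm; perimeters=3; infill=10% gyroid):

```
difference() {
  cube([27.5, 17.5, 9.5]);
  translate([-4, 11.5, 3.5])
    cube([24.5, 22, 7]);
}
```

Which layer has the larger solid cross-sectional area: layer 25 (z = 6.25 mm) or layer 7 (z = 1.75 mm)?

layer 7 (z = 1.75 mm)

Layer 25 (z = 6.25): the cube is present — its section is the full 27.5×17.5 rectangle (area 481.25 mm²); the 24.5×22 cube at (-4, 11.5) contributes its full rectangle (area 539.00 mm²); Subtracting the remaining from the first: starting from the 27.5×17.5 cube (481.25 mm²), the 24.5×22 cube at (-4, 11.5) partially overlaps it — only the 123.00 mm² overlap (of its 539.00 mm²) is removed, clipping the outline — area = 358.25 mm². So its area = 358.25 mm². Layer 7 (z = 1.75): the cube (footprint 27.5×17.5) is included at this height (area 481.25 mm²); the cube at (-4, 11.5) does not reach this height (z outside [3.5, 10.5]); Taking the first minus the rest: none of the subtracted shapes is present at this height, so the 27.5×17.5 cube is unchanged — area = 481.25 mm². So its area = 481.25 mm². Layer 7 is larger (481.25 vs 358.25 mm²).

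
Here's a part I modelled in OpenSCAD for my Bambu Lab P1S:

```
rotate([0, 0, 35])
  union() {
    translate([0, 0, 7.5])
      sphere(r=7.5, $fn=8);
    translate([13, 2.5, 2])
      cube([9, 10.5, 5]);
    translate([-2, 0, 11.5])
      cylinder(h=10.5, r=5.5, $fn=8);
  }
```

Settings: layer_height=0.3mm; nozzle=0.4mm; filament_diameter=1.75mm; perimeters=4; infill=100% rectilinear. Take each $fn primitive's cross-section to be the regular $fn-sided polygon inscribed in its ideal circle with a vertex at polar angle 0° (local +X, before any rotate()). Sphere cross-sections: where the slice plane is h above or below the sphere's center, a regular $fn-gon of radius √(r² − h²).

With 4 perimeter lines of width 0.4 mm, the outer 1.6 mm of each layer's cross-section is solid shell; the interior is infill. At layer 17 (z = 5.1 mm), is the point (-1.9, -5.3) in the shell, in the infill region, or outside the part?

At z = 5.1 mm: the sphere: section is a regular 8-gon, circumradius = √(r²−h²) = √(7.5²−2.4²) = 7.106; the cube at (13, 2.5) (footprint 9×10.5) is included at this height; the cylinder at (-2, 0) does not reach this height (z outside [11.5, 22]); Taking the union: the 2 present regions are separate (no shared area or edge), so areas and boundary lengths simply add and each stays a separate island — 2 connected regions; (whole slice rotated 35° about Z — lengths, areas and connectivity unchanged). Overall, the cross-section has 2 separate islands. Undo the 35° rotation: the query point maps to (-4.596, -3.252) in the un-rotated model frame. The nearest boundary edge runs (-5.02, -5.02)→(-7.11, 0.00); distance from the point to it = 1.07 mm. (Shell/infill is judged within the island containing the point — the largest one.) The point is inside the cross-section, 1.07 mm from the nearest boundary — within the 1.6 mm shell band (4 × 0.4).

shell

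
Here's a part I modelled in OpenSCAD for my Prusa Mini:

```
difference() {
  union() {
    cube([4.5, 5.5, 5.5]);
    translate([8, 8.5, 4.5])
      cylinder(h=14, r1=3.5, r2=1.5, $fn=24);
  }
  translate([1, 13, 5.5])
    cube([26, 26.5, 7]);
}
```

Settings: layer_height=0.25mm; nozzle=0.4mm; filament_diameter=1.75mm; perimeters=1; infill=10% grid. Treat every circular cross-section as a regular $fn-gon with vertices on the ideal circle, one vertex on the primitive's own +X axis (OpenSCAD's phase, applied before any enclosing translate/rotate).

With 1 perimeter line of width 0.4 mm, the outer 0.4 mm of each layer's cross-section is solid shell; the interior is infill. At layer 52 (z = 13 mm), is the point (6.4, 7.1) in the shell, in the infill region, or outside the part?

At z = 13 mm: the cube is not intersected at this z (z outside [0, 5.5]); the cone at (8, 8.5): at t=0.607 of its height the radius interpolates to r₁+(r₂−r₁)t = 2.286, giving a regular 24-gon of that circumradius; Combining (union): only the cone at (8, 8.5) is present, so the union is just that shape — 1 connected region; the cube at (1, 13) does not reach this height (z outside [5.5, 12.5]); After the difference (first − rest): none of the subtracted shapes is present at this height, so that combined region is unchanged — 1 connected region. Overall, the cross-section is a single solid region. The nearest boundary edge runs (6.02, 7.36)→(6.38, 6.88); distance from the point to it = 0.14 mm. The point is inside the cross-section, 0.14 mm from the nearest boundary — within the 0.4 mm shell band (1 × 0.4).

shell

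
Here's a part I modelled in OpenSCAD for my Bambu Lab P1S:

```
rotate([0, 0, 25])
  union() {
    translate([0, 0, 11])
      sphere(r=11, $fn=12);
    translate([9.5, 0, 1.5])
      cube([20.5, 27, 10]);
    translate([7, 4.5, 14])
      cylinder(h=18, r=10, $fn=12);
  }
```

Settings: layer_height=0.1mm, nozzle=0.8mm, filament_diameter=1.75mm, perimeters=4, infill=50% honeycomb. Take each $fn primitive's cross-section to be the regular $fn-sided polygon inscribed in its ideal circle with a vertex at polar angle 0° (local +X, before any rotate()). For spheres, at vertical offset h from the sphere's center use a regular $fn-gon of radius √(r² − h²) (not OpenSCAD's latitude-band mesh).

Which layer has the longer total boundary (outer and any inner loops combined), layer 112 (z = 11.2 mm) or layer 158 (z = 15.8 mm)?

layer 112 (z = 11.2 mm)

Layer 112 (z = 11.2): the r=11 sphere contributes a regular 12-gon of circumradius √(11²−0.2²) = 10.998 (perimeter = 2·12·10.998·sin(180°/12) = 68.32 mm); the 20.5×27 cube at (9.5, 0) contributes its full rectangle (perimeter 95.00 mm); the cylinder at (7, 4.5) is not intersected at this z (z outside [14, 32]); Taking the union: the regions partially overlap (shared area 4.19 mm²), so the edge portions inside another operand are dropped and the merged outline is re-measured after clipping — boundary = 150.57 mm; (whole slice rotated 25° about Z — lengths, areas and connectivity unchanged). So its perimeter = 150.57 mm. Layer 158 (z = 15.8): the r=11 sphere slices to a regular 12-gon of circumradius 9.897 (√(r²−h²) with h=4.8 from center) (perimeter = 2·12·9.897·sin(180°/12) = 61.48 mm); the cube at (9.5, 0) does not reach this height (z outside [1.5, 11.5]); the cylinder at (7, 4.5): section is a regular 12-gon, circumradius r=10 (perimeter = 2·12·10.000·sin(180°/12) = 62.12 mm); Combining (union): the regions partially overlap (shared area 140.49 mm²), so the edge portions inside another operand are dropped and the merged outline is re-measured after clipping — boundary = 79.02 mm; (rotated 25° about Z; rotation is an isometry so areas/perimeters/island counts are preserved). So its perimeter = 79.02 mm. Layer 112 is larger (150.57 vs 79.02 mm).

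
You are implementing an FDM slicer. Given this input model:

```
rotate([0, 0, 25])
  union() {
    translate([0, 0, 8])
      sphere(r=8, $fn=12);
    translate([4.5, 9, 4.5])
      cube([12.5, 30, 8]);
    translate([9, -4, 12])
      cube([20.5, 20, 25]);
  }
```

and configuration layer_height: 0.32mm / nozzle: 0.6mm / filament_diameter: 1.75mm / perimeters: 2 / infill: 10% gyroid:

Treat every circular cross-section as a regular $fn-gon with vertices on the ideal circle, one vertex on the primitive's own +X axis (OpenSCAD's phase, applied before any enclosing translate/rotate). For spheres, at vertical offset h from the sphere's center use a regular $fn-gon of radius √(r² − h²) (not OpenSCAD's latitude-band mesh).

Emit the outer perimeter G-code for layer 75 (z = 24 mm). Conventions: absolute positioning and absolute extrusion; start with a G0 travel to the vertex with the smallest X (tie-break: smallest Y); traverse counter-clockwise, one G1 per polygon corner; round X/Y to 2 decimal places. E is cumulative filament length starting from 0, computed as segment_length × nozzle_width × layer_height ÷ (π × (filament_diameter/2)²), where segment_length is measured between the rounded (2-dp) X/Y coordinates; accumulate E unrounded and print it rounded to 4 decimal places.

G0 X1.39 Y18.30 Z24.00
G1 X9.85 Y0.18 E1.5963
G1 X28.43 Y8.84 E3.2326
G1 X19.97 Y26.97 E4.8296
G1 X1.39 Y18.30 E6.4663

At z = 24 mm: the sphere does not reach this height (|z−center|=16.000 > r=8); the cube at (4.5, 9) is absent (z outside [4.5, 12.5]); the cube at (9, -4) is present — its section is the full 20.5×20 rectangle; Combining (union): only the 20.5×20 cube at (9, -4) is present, so the union is just that shape — 1 connected region; (rotated 25° about Z; rotation is an isometry so areas/perimeters/island counts are preserved). The outline is a single polygon with 4 vertices. Extrusion per mm of travel: 0.6 × 0.32 / (π × 0.875²) = 0.079824. Accumulating E over each segment gives final E = 6.4663.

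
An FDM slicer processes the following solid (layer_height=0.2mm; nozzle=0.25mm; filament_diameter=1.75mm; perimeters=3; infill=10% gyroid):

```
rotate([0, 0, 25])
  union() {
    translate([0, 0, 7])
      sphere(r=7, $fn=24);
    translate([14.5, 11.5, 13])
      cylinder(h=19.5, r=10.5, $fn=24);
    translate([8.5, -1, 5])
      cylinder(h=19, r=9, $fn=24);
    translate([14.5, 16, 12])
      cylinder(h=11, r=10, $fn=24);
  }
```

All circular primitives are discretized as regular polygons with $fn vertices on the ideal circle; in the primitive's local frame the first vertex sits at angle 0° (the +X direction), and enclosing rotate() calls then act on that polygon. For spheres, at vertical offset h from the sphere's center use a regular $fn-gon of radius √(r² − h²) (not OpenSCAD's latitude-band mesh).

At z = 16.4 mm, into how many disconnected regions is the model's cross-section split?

At z = 16.4 mm: the sphere is absent (|z−center|=9.400 > r=7); the r=10.5 cylinder at (14.5, 11.5) gives a regular 24-gon of circumradius 10.5 (constant along its height); the r=9 cylinder at (8.5, -1) contributes a regular 24-gon of circumradius 9; the r=10 cylinder at (14.5, 16) gives a regular 24-gon of circumradius 10 (constant along its height); Merging all regions: the regions partially overlap (shared area 286.21 mm²), so overlapping operands fuse into one piece — 1 connected region; (whole slice rotated 25° about Z — lengths, areas and connectivity unchanged). The result has 1 disconnected region.

1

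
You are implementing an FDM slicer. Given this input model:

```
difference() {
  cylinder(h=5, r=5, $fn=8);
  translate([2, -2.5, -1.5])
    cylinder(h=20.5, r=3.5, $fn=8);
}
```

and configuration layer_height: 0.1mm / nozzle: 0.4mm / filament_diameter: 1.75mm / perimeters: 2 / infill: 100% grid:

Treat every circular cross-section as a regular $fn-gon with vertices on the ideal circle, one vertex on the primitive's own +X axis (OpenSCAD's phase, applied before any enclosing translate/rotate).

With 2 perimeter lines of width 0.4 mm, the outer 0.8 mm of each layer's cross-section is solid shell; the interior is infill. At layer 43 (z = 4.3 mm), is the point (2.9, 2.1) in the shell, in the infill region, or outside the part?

infill

At z = 4.3 mm: the cylinder: section is a regular 8-gon, circumradius r=5; the r=3.5 cylinder at (2, -2.5) contributes a regular 8-gon of circumradius 3.5; After the difference (first − rest): starting from the r=5 cylinder, the r=3.5 cylinder at (2, -2.5) partially overlaps it — only the 24.77 mm² overlap (of its 34.65 mm²) is removed, clipping the outline — 1 connected region. Overall, the cross-section is a single solid region. The nearest boundary edge runs (3.54, 3.54)→(5.00, 0.00); distance from the point to it = 1.14 mm. The point is inside the cross-section and 1.14 mm from the nearest boundary — more than the 0.8 mm shell width (2 × 0.4), so it's in the infill interior.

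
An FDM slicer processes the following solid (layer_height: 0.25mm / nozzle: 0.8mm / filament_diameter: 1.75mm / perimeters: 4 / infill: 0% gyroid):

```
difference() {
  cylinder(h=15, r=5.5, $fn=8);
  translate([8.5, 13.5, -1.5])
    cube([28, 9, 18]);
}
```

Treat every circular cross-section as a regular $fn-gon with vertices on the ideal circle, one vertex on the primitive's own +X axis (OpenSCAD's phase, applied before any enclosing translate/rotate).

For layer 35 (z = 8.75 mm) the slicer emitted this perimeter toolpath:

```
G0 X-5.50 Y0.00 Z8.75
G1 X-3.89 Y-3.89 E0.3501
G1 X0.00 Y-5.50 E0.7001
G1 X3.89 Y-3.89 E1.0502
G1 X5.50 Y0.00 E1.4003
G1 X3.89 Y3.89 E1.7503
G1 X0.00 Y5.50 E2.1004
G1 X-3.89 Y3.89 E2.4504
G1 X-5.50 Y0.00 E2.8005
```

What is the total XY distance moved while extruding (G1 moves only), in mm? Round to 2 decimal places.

33.68 mm

Sum the Euclidean lengths of each G1 segment: total = 33.68 mm.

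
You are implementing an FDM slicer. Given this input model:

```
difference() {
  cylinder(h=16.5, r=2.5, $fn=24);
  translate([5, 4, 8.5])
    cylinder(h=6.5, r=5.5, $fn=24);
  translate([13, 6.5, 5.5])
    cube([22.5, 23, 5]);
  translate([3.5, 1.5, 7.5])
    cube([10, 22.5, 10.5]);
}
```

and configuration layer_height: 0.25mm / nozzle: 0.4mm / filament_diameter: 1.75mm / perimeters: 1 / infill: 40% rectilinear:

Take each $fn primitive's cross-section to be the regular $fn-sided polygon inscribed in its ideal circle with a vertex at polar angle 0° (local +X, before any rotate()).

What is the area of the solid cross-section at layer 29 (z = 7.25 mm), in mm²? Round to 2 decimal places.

At z = 7.25 mm: the cylinder: section is a regular 24-gon, circumradius r=2.5 (area = (24/2)·2.500²·sin(360°/24) = 19.41 mm²); the cylinder at (5, 4) is not intersected at this z (z outside [8.5, 15]); the 22.5×23 cube at (13, 6.5) contributes its full rectangle (area 517.50 mm²); the cube at (3.5, 1.5) is absent (z outside [7.5, 18]); After the difference (first − rest): starting from the r=2.5 cylinder (19.41 mm²), the 22.5×23 cube at (13, 6.5) misses the remaining region (no effect) — area = 19.41 mm². Overall, the cross-section is a single solid region. Net area = 19.41 mm².

19.41 mm²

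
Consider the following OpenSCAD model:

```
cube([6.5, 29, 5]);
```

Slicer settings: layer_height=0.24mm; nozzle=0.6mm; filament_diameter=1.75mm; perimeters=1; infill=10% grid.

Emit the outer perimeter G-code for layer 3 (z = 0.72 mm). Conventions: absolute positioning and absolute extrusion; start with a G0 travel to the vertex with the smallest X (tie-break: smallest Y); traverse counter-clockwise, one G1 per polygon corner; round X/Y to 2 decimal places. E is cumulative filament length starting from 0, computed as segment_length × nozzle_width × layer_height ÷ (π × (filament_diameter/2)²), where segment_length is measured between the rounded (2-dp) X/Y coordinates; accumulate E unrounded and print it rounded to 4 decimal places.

G0 X0.00 Y0.00 Z0.72
G1 X6.50 Y0.00 E0.3891
G1 X6.50 Y29.00 E2.1253
G1 X0.00 Y29.00 E2.5145
G1 X0.00 Y0.00 E4.2506

At z = 0.72 mm: the cube is present — its section is the full 6.5×29 rectangle. The outline is a single polygon with 4 vertices. Extrusion per mm of travel: 0.6 × 0.24 / (π × 0.875²) = 0.059868. Accumulating E over each segment gives final E = 4.2506.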